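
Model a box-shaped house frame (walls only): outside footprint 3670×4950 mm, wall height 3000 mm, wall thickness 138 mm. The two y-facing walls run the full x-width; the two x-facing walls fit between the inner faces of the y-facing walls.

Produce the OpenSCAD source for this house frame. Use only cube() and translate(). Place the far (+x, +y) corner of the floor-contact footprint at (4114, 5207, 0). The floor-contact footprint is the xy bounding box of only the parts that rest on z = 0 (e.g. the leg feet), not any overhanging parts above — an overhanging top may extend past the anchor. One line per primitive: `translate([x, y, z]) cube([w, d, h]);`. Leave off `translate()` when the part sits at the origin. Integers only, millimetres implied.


translate([444, 257, 0]) cube([3670, 138, 3000]);
translate([444, 5069, 0]) cube([3670, 138, 3000]);
translate([444, 395, 0]) cube([138, 4674, 3000]);
translate([3976, 395, 0]) cube([138, 4674, 3000]);


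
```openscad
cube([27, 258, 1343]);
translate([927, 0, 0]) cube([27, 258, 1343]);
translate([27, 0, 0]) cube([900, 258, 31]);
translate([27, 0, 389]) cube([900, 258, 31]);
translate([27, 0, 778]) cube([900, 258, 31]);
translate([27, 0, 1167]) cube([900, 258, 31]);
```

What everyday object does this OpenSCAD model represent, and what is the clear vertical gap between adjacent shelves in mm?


A bookshelf. The clear shelf gap is 358 mm.

Two tall side panels with 4 horizontal boards between them — a bookshelf. The first two shelf undersides are at z = 0 and z = 389; with shelf thickness 31, the clear gap is 389 − 0 − 31 = 358 mm.


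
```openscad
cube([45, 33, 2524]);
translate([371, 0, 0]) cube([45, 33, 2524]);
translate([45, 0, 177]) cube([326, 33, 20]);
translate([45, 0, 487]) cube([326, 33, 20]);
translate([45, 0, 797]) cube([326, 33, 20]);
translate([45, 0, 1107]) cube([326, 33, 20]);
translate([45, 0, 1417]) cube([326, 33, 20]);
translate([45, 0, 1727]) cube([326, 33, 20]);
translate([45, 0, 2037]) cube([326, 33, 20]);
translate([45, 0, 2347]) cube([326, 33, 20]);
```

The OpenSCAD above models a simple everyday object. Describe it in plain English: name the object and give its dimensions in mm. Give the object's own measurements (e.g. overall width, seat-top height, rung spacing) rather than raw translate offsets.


A straight ladder. Two 45×33 mm vertical rails, 2524 mm tall, stand 416 mm apart (outside-to-outside) with their front faces coplanar on the −y side. 8 rungs, each 33 mm deep and 20 mm tall, span between the inner faces of the rails, front faces flush with the rails. The lowest rung's underside is at z = 177 mm and rungs are spaced 310 mm apart (underside to underside).


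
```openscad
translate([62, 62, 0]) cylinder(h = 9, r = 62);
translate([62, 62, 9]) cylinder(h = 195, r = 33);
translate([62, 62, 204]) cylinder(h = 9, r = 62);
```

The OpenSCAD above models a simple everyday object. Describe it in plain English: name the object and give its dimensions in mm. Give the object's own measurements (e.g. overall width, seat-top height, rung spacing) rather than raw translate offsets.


A spool: two coaxial disc flanges of radius 62 mm and thickness 9 mm, joined by a core cylinder of radius 33 mm and height 195 mm. The lower flange rests on z = 0 and the three cylinders share a vertical axis.


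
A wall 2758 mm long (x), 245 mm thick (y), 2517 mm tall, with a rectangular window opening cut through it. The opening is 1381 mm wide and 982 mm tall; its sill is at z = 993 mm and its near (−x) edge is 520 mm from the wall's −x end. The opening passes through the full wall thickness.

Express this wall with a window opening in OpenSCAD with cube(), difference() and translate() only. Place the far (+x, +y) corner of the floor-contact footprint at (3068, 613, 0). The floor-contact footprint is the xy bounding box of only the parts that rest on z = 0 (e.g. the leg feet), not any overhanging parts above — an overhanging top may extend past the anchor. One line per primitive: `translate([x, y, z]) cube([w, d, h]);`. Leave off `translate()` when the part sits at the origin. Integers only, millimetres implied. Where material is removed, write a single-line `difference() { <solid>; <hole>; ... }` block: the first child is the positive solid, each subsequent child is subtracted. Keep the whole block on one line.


difference() { translate([310, 368, 0]) cube([2758, 245, 2517]); translate([830, 368, 993]) cube([1381, 245, 982]); }


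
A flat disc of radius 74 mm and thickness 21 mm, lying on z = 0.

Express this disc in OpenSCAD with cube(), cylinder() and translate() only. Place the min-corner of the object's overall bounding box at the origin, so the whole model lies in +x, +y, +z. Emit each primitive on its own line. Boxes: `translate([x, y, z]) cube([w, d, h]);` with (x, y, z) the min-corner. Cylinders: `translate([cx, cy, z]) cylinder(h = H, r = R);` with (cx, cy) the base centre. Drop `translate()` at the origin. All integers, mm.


translate([74, 74, 0]) cylinder(h = 21, r = 74);


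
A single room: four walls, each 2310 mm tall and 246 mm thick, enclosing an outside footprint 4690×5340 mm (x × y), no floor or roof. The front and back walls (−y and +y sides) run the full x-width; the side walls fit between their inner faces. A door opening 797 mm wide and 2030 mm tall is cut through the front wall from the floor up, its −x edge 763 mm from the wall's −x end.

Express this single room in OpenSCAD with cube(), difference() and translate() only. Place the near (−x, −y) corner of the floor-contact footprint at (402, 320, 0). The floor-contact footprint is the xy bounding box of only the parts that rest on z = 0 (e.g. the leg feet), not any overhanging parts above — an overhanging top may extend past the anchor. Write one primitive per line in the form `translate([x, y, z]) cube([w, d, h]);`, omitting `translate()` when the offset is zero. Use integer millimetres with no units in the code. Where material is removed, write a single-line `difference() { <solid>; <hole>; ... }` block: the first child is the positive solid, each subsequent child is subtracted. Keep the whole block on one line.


difference() { translate([402, 320, 0]) cube([4690, 246, 2310]); translate([1165, 320, 0]) cube([797, 246, 2030]); }
translate([402, 5414, 0]) cube([4690, 246, 2310]);
translate([402, 566, 0]) cube([246, 4848, 2310]);
translate([4846, 566, 0]) cube([246, 4848, 2310]);


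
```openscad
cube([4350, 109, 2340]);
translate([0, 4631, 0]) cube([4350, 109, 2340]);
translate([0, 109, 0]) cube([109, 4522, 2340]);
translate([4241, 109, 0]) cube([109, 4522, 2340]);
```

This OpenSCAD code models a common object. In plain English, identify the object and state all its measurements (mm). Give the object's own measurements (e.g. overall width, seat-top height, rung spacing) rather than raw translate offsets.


The wall frame of a small rectangular building: four walls, each 2340 mm tall and 109 mm thick, enclosing a footprint 4350 mm (x) by 4740 mm (y) outside-to-outside, with no floor or roof. The front and back walls (the −y and +y sides) span the full width; the two side walls fit between them.


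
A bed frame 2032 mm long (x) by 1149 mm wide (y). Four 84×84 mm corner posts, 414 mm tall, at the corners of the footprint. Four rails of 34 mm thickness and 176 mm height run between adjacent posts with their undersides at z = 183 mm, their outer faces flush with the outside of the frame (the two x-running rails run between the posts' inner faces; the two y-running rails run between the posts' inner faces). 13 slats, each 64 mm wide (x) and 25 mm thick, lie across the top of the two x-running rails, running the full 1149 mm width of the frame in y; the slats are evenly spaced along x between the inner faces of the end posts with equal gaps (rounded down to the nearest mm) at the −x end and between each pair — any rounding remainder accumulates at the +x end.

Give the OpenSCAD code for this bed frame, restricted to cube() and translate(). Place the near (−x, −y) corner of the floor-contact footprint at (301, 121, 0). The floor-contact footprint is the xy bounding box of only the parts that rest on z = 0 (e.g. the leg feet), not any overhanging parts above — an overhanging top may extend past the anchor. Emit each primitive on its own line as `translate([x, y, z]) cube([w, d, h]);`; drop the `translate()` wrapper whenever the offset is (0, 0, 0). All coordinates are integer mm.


// slat z = rail_z + rail_h = 183 + 176 = 359
// slat gap = ⌊(1864 − 13·64) / 14⌋ = 73
translate([301, 121, 0]) cube([84, 84, 414]);
translate([301, 1186, 0]) cube([84, 84, 414]);
translate([2249, 121, 0]) cube([84, 84, 414]);
translate([2249, 1186, 0]) cube([84, 84, 414]);
translate([385, 121, 183]) cube([1864, 34, 176]);
translate([385, 1236, 183]) cube([1864, 34, 176]);
translate([301, 205, 183]) cube([34, 981, 176]);
translate([2299, 205, 183]) cube([34, 981, 176]);
translate([458, 121, 359]) cube([64, 1149, 25]);
translate([595, 121, 359]) cube([64, 1149, 25]);
translate([732, 121, 359]) cube([64, 1149, 25]);
translate([869, 121, 359]) cube([64, 1149, 25]);
translate([1006, 121, 359]) cube([64, 1149, 25]);
translate([1143, 121, 359]) cube([64, 1149, 25]);
translate([1280, 121, 359]) cube([64, 1149, 25]);
translate([1417, 121, 359]) cube([64, 1149, 25]);
translate([1554, 121, 359]) cube([64, 1149, 25]);
translate([1691, 121, 359]) cube([64, 1149, 25]);
translate([1828, 121, 359]) cube([64, 1149, 25]);
translate([1965, 121, 359]) cube([64, 1149, 25]);
translate([2102, 121, 359]) cube([64, 1149, 25]);


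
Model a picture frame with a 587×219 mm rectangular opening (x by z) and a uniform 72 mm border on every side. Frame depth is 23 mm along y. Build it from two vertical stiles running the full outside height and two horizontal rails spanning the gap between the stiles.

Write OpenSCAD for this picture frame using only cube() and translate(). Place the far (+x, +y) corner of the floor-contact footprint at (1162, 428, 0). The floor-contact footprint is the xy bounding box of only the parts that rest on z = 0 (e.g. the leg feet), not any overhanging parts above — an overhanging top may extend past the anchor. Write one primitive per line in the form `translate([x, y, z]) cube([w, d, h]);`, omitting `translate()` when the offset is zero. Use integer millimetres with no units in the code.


translate([431, 405, 0]) cube([72, 23, 363]);
translate([1090, 405, 0]) cube([72, 23, 363]);
translate([503, 405, 0]) cube([587, 23, 72]);
translate([503, 405, 291]) cube([587, 23, 72]);


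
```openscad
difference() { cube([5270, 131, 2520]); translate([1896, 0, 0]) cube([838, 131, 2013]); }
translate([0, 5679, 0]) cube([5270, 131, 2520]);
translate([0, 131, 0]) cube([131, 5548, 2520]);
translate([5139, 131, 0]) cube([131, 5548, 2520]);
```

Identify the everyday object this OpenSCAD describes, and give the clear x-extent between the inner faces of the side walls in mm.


A single room. The interior width is 5008 mm.

Four walls enclosing a rectangle with a door in the front wall — a room. Outside width 5270 minus two 131 mm walls gives 5008 mm.


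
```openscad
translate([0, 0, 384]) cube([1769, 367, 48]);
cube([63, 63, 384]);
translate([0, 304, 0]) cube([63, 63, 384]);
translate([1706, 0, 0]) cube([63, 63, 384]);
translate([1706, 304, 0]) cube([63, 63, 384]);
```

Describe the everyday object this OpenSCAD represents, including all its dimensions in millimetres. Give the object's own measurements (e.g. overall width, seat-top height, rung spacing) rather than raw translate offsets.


A long wooden bench with a 1769 mm (x) × 367 mm (y) seat, 48 mm thick, its top surface 432 mm above the floor. Four 63 mm square legs at the seat corners, flush with the edges, run from z = 0 to the seat underside.


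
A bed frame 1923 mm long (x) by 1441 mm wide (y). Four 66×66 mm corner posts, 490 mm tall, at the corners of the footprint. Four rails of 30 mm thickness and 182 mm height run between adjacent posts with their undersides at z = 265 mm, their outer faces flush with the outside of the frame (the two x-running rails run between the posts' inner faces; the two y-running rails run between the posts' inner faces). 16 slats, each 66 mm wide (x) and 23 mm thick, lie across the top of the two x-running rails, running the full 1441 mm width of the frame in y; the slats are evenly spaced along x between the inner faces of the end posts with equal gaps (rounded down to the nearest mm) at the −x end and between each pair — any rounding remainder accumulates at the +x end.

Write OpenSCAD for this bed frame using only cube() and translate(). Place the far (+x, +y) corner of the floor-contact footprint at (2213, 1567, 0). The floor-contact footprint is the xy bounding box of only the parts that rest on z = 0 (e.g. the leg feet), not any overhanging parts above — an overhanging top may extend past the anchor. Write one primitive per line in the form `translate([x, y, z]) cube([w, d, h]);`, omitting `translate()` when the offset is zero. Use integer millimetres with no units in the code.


translate([290, 126, 0]) cube([66, 66, 490]);
translate([290, 1501, 0]) cube([66, 66, 490]);
translate([2147, 126, 0]) cube([66, 66, 490]);
translate([2147, 1501, 0]) cube([66, 66, 490]);
translate([356, 126, 265]) cube([1791, 30, 182]);
translate([356, 1537, 265]) cube([1791, 30, 182]);
translate([290, 192, 265]) cube([30, 1309, 182]);
translate([2183, 192, 265]) cube([30, 1309, 182]);
translate([399, 126, 447]) cube([66, 1441, 23]);
translate([508, 126, 447]) cube([66, 1441, 23]);
translate([617, 126, 447]) cube([66, 1441, 23]);
translate([726, 126, 447]) cube([66, 1441, 23]);
translate([835, 126, 447]) cube([66, 1441, 23]);
translate([944, 126, 447]) cube([66, 1441, 23]);
translate([1053, 126, 447]) cube([66, 1441, 23]);
translate([1162, 126, 447]) cube([66, 1441, 23]);
translate([1271, 126, 447]) cube([66, 1441, 23]);
translate([1380, 126, 447]) cube([66, 1441, 23]);
translate([1489, 126, 447]) cube([66, 1441, 23]);
translate([1598, 126, 447]) cube([66, 1441, 23]);
translate([1707, 126, 447]) cube([66, 1441, 23]);
translate([1816, 126, 447]) cube([66, 1441, 23]);
translate([1925, 126, 447]) cube([66, 1441, 23]);
translate([2034, 126, 447]) cube([66, 1441, 23]);


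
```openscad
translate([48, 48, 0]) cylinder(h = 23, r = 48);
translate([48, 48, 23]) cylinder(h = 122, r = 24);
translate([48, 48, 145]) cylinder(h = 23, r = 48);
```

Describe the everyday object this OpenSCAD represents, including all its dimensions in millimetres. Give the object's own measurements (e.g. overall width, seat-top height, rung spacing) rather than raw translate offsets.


A spool: two coaxial disc flanges of radius 48 mm and thickness 23 mm, joined by a core cylinder of radius 24 mm and height 122 mm. The lower flange rests on z = 0 and the three cylinders share a vertical axis.


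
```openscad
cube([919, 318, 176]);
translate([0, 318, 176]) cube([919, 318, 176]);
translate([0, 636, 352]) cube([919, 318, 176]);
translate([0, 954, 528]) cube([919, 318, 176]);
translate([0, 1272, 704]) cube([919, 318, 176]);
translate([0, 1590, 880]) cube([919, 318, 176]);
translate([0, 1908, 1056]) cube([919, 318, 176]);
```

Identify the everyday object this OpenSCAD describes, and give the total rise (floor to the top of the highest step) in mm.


A staircase. The total rise is 1232 mm.

7 identical blocks, each offset up and back from the previous — a staircase. Each step is 176 mm tall and there are 7 of them, so the total rise is 7 × 176 = 1232 mm.


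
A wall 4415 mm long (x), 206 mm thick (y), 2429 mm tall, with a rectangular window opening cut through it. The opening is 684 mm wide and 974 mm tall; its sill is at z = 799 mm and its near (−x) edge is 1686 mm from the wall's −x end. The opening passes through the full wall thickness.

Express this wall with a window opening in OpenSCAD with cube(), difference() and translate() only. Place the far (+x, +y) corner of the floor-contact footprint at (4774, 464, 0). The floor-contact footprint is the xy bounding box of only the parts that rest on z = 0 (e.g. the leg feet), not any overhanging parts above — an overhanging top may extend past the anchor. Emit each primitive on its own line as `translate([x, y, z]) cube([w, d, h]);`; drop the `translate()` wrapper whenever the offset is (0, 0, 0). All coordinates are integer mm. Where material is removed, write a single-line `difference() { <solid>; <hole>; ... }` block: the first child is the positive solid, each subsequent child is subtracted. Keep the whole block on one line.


difference() { translate([359, 258, 0]) cube([4415, 206, 2429]); translate([2045, 258, 799]) cube([684, 206, 974]); }


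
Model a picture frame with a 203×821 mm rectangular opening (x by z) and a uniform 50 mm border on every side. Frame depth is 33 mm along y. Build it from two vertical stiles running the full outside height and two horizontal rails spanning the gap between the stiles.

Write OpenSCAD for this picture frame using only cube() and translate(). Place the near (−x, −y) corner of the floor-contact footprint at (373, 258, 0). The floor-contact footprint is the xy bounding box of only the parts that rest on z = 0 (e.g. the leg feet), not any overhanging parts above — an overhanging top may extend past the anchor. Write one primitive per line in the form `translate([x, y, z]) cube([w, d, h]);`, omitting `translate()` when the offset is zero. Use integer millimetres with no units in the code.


translate([373, 258, 0]) cube([50, 33, 921]);
translate([626, 258, 0]) cube([50, 33, 921]);
translate([423, 258, 0]) cube([203, 33, 50]);
translate([423, 258, 871]) cube([203, 33, 50]);


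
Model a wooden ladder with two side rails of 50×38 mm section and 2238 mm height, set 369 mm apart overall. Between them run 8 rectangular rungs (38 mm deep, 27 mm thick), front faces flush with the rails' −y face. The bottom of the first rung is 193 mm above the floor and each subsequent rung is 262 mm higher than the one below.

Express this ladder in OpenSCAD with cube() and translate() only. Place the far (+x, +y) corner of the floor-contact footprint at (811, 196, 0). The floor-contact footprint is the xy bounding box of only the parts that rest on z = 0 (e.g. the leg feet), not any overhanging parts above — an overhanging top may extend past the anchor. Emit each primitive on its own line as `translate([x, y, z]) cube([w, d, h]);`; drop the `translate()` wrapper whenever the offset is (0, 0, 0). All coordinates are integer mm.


translate([442, 158, 0]) cube([50, 38, 2238]);
translate([761, 158, 0]) cube([50, 38, 2238]);
translate([492, 158, 193]) cube([269, 38, 27]);
translate([492, 158, 455]) cube([269, 38, 27]);
translate([492, 158, 717]) cube([269, 38, 27]);
translate([492, 158, 979]) cube([269, 38, 27]);
translate([492, 158, 1241]) cube([269, 38, 27]);
translate([492, 158, 1503]) cube([269, 38, 27]);
translate([492, 158, 1765]) cube([269, 38, 27]);
translate([492, 158, 2027]) cube([269, 38, 27]);


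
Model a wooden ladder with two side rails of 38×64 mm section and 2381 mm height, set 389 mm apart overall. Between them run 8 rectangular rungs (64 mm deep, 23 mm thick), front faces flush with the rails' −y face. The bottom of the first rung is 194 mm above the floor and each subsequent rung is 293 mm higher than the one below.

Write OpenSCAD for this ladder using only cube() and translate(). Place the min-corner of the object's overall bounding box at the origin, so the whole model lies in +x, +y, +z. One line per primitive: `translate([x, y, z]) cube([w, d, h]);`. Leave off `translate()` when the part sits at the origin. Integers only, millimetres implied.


cube([38, 64, 2381]);
translate([351, 0, 0]) cube([38, 64, 2381]);
translate([38, 0, 194]) cube([313, 64, 23]);
translate([38, 0, 487]) cube([313, 64, 23]);
translate([38, 0, 780]) cube([313, 64, 23]);
translate([38, 0, 1073]) cube([313, 64, 23]);
translate([38, 0, 1366]) cube([313, 64, 23]);
translate([38, 0, 1659]) cube([313, 64, 23]);
translate([38, 0, 1952]) cube([313, 64, 23]);
translate([38, 0, 2245]) cube([313, 64, 23]);


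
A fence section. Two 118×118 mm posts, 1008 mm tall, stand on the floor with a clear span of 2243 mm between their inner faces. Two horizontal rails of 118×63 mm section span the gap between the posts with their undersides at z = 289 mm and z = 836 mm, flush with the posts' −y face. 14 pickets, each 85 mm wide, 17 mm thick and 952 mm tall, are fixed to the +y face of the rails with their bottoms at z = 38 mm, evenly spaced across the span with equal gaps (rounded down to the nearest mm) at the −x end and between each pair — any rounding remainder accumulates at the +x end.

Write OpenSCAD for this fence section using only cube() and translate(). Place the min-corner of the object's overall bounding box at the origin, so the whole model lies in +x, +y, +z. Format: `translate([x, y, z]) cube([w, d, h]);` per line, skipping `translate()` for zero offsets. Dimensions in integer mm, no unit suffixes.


cube([118, 118, 1008]);
translate([2361, 0, 0]) cube([118, 118, 1008]);
translate([118, 0, 289]) cube([2243, 118, 63]);
translate([118, 0, 836]) cube([2243, 118, 63]);
translate([188, 118, 38]) cube([85, 17, 952]);
translate([343, 118, 38]) cube([85, 17, 952]);
translate([498, 118, 38]) cube([85, 17, 952]);
translate([653, 118, 38]) cube([85, 17, 952]);
translate([808, 118, 38]) cube([85, 17, 952]);
translate([963, 118, 38]) cube([85, 17, 952]);
translate([1118, 118, 38]) cube([85, 17, 952]);
translate([1273, 118, 38]) cube([85, 17, 952]);
translate([1428, 118, 38]) cube([85, 17, 952]);
translate([1583, 118, 38]) cube([85, 17, 952]);
translate([1738, 118, 38]) cube([85, 17, 952]);
translate([1893, 118, 38]) cube([85, 17, 952]);
translate([2048, 118, 38]) cube([85, 17, 952]);
translate([2203, 118, 38]) cube([85, 17, 952]);


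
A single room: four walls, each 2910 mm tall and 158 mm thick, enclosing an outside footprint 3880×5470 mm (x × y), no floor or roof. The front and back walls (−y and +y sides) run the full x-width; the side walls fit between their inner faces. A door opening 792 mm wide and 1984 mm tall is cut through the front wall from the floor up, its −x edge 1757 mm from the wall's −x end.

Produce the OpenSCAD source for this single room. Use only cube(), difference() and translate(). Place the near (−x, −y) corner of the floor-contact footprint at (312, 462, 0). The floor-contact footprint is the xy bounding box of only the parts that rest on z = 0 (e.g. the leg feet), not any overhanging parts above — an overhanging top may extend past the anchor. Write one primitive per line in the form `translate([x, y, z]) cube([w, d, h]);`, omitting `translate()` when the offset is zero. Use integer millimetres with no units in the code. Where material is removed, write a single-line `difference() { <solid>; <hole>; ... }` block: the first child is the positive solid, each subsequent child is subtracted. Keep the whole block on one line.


difference() { translate([312, 462, 0]) cube([3880, 158, 2910]); translate([2069, 462, 0]) cube([792, 158, 1984]); }
translate([312, 5774, 0]) cube([3880, 158, 2910]);
translate([312, 620, 0]) cube([158, 5154, 2910]);
translate([4034, 620, 0]) cube([158, 5154, 2910]);


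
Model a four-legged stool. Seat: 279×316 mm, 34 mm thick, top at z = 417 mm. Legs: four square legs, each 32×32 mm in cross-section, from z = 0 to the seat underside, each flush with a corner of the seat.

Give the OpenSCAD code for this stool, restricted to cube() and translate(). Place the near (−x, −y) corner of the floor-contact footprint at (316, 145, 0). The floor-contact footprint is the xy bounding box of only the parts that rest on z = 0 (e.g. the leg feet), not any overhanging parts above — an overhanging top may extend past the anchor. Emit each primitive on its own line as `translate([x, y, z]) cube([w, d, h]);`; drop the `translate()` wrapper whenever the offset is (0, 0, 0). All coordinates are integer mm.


translate([316, 145, 383]) cube([279, 316, 34]);
translate([316, 145, 0]) cube([32, 32, 383]);
translate([563, 145, 0]) cube([32, 32, 383]);
translate([316, 429, 0]) cube([32, 32, 383]);
translate([563, 429, 0]) cube([32, 32, 383]);


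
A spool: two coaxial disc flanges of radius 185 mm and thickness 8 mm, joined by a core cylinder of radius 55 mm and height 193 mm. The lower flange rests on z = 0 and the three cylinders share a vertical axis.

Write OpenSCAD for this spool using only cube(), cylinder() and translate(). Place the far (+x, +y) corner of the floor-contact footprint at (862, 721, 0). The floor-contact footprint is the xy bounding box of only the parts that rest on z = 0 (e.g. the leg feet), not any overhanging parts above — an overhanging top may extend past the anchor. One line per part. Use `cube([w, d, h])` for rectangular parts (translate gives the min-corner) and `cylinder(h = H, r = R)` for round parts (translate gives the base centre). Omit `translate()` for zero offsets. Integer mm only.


translate([677, 536, 0]) cylinder(h = 8, r = 185);
translate([677, 536, 8]) cylinder(h = 193, r = 55);
translate([677, 536, 201]) cylinder(h = 8, r = 185);


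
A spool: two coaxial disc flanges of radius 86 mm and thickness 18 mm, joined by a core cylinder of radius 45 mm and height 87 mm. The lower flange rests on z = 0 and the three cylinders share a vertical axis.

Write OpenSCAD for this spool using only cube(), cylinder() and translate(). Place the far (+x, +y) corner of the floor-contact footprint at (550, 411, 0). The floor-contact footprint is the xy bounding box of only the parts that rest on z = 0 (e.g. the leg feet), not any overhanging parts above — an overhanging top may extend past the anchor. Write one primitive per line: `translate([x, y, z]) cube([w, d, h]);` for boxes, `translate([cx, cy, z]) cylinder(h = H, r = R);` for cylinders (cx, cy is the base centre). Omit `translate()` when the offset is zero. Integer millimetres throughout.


translate([464, 325, 0]) cylinder(h = 18, r = 86);
translate([464, 325, 18]) cylinder(h = 87, r = 45);
translate([464, 325, 105]) cylinder(h = 18, r = 86);


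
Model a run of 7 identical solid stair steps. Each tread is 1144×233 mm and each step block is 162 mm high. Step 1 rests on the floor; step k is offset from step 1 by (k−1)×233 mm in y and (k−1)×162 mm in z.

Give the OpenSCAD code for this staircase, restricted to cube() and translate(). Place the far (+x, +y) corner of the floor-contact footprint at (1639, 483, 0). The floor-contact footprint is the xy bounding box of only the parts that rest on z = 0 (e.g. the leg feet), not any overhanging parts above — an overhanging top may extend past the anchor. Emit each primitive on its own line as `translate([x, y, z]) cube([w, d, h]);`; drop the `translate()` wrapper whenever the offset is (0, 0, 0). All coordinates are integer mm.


translate([495, 250, 0]) cube([1144, 233, 162]);
translate([495, 483, 162]) cube([1144, 233, 162]);
translate([495, 716, 324]) cube([1144, 233, 162]);
translate([495, 949, 486]) cube([1144, 233, 162]);
translate([495, 1182, 648]) cube([1144, 233, 162]);
translate([495, 1415, 810]) cube([1144, 233, 162]);
translate([495, 1648, 972]) cube([1144, 233, 162]);


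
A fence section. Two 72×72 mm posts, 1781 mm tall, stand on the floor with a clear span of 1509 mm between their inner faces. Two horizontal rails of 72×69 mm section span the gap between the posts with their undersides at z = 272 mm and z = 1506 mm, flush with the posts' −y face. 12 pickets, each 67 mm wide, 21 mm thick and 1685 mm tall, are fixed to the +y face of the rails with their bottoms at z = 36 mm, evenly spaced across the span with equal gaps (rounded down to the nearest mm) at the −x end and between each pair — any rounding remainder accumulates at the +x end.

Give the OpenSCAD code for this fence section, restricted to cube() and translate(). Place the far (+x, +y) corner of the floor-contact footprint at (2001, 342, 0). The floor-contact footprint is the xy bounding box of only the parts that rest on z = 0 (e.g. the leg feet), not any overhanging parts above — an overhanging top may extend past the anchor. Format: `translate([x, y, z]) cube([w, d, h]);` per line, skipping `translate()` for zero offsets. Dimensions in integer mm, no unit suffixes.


translate([348, 270, 0]) cube([72, 72, 1781]);
translate([1929, 270, 0]) cube([72, 72, 1781]);
translate([420, 270, 272]) cube([1509, 72, 69]);
translate([420, 270, 1506]) cube([1509, 72, 69]);
translate([474, 342, 36]) cube([67, 21, 1685]);
translate([595, 342, 36]) cube([67, 21, 1685]);
translate([716, 342, 36]) cube([67, 21, 1685]);
translate([837, 342, 36]) cube([67, 21, 1685]);
translate([958, 342, 36]) cube([67, 21, 1685]);
translate([1079, 342, 36]) cube([67, 21, 1685]);
translate([1200, 342, 36]) cube([67, 21, 1685]);
translate([1321, 342, 36]) cube([67, 21, 1685]);
translate([1442, 342, 36]) cube([67, 21, 1685]);
translate([1563, 342, 36]) cube([67, 21, 1685]);
translate([1684, 342, 36]) cube([67, 21, 1685]);
translate([1805, 342, 36]) cube([67, 21, 1685]);


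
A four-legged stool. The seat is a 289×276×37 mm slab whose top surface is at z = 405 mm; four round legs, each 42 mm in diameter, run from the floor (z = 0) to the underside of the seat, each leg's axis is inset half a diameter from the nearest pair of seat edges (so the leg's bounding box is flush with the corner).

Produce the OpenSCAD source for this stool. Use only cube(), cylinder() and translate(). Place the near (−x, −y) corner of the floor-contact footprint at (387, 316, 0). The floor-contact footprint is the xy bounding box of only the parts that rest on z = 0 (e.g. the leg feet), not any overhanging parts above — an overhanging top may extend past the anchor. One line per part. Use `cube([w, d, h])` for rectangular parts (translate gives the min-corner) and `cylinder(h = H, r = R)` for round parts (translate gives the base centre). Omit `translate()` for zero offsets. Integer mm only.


translate([387, 316, 368]) cube([289, 276, 37]);
translate([408, 337, 0]) cylinder(h = 368, r = 21);
translate([655, 337, 0]) cylinder(h = 368, r = 21);
translate([408, 571, 0]) cylinder(h = 368, r = 21);
translate([655, 571, 0]) cylinder(h = 368, r = 21);


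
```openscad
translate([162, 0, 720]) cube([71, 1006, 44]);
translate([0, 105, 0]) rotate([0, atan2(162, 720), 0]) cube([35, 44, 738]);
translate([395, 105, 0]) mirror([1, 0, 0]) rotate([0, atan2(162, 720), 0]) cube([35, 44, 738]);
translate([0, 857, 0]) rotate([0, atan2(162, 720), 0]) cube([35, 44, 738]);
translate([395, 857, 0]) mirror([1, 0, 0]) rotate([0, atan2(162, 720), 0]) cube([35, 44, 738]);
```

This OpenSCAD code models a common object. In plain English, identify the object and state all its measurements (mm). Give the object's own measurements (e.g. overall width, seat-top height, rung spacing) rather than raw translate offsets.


A sawhorse. A 71×1006×44 mm beam (x, y, z) sits on two A-frame leg pairs. Each pair is two raked legs of 35×44 mm section (44 mm along y) splaying symmetrically in x. Each leg rises 720 mm vertically over 162 mm of horizontal reach and is 738 mm long along its own axis. Every leg's outer bottom edge rests on the floor and its outer top edge meets a bottom edge of the beam — the left legs (tilting toward +x) meet the beam's −x bottom edge, the right legs (their mirror images, tilting toward −x) meet its +x bottom edge — so the leg tops tuck under the beam, the beam's underside is 720 mm above the floor, and the feet are 395 mm apart outside-to-outside with the beam centred between them. The two leg pairs are set in 105 mm from either end of the beam.


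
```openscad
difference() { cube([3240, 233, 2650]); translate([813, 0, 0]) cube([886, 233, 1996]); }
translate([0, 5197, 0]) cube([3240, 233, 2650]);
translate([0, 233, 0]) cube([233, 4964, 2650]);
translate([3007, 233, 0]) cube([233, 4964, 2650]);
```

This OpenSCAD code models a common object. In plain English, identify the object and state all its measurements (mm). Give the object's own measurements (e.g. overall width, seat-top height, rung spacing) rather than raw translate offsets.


A single room: four walls, each 2650 mm tall and 233 mm thick, enclosing an outside footprint 3240×5430 mm (x × y), no floor or roof. The front and back walls (−y and +y sides) run the full x-width; the side walls fit between their inner faces. A door opening 886 mm wide and 1996 mm tall is cut through the front wall from the floor up, its −x edge 813 mm from the wall's −x end.


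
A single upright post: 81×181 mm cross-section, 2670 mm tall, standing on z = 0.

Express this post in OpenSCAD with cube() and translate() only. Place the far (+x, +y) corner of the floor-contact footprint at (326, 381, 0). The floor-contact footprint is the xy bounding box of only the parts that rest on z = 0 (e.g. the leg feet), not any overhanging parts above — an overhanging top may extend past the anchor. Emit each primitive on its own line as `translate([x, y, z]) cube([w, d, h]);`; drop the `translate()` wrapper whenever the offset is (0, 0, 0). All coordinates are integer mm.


translate([245, 200, 0]) cube([81, 181, 2670]);


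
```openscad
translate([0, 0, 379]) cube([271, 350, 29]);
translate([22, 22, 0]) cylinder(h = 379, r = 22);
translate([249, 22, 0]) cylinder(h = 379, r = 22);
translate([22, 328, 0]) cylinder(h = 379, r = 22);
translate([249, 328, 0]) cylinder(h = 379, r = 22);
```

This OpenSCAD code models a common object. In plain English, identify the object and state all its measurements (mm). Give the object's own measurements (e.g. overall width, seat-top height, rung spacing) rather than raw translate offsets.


A four-legged stool. The seat is a 271×350×29 mm slab whose top surface is at z = 408 mm; four round legs, each 44 mm in diameter, run from the floor (z = 0) to the underside of the seat, each leg's axis is inset half a diameter from the nearest pair of seat edges (so the leg's bounding box is flush with the corner).


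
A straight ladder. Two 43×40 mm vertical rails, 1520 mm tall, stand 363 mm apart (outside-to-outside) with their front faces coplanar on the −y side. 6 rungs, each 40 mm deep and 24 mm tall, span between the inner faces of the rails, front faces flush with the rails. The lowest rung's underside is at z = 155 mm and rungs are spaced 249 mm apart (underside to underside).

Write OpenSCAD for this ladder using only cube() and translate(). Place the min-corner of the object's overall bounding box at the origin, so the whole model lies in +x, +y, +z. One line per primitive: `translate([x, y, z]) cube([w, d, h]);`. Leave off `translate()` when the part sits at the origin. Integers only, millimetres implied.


// rung span = 363 - 2*43 = 277
// rung[k] z = 155 + k*249
cube([43, 40, 1520]);
translate([320, 0, 0]) cube([43, 40, 1520]);
translate([43, 0, 155]) cube([277, 40, 24]);
translate([43, 0, 404]) cube([277, 40, 24]);
translate([43, 0, 653]) cube([277, 40, 24]);
translate([43, 0, 902]) cube([277, 40, 24]);
translate([43, 0, 1151]) cube([277, 40, 24]);
translate([43, 0, 1400]) cube([277, 40, 24]);


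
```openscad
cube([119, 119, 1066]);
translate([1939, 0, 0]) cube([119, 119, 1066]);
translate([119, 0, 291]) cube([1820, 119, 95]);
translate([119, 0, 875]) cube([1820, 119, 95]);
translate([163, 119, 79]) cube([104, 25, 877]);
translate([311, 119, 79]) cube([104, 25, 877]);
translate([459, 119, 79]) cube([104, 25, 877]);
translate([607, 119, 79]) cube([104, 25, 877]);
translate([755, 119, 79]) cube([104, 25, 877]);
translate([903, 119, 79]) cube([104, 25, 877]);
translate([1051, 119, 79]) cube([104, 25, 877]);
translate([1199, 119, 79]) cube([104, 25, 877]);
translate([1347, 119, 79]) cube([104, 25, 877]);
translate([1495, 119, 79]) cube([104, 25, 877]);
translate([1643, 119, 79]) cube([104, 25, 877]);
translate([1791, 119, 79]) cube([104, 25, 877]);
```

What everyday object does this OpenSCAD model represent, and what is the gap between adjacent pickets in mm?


A fence section. The picket gap is 44 mm.

Two posts, two rails, 12 pickets — a fence section. Span 1820 mm holds 12 pickets of 104 mm with 13 equal gaps: ⌊(1820 − 12·104) / 13⌋ = 44 mm.


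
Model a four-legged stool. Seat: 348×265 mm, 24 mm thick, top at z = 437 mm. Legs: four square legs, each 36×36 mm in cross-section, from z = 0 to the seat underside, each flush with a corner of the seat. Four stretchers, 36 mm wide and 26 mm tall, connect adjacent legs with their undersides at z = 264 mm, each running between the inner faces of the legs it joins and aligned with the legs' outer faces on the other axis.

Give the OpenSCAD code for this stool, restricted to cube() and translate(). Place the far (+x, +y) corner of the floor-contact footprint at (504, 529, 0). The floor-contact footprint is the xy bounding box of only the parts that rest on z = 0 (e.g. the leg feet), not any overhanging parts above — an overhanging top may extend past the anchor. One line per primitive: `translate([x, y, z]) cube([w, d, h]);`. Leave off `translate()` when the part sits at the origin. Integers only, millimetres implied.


translate([156, 264, 413]) cube([348, 265, 24]);
translate([156, 264, 0]) cube([36, 36, 413]);
translate([468, 264, 0]) cube([36, 36, 413]);
translate([156, 493, 0]) cube([36, 36, 413]);
translate([468, 493, 0]) cube([36, 36, 413]);
translate([192, 264, 264]) cube([276, 36, 26]);
translate([192, 493, 264]) cube([276, 36, 26]);
translate([156, 300, 264]) cube([36, 193, 26]);
translate([468, 300, 264]) cube([36, 193, 26]);


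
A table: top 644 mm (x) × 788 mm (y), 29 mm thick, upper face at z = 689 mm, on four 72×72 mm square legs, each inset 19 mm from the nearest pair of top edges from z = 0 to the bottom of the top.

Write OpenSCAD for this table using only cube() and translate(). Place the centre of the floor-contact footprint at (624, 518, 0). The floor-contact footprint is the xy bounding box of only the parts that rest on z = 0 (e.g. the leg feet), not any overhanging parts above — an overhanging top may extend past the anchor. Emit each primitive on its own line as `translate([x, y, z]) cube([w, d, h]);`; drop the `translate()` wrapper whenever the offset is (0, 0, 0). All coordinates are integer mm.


translate([302, 124, 660]) cube([644, 788, 29]);
translate([321, 143, 0]) cube([72, 72, 660]);
translate([855, 143, 0]) cube([72, 72, 660]);
translate([321, 821, 0]) cube([72, 72, 660]);
translate([855, 821, 0]) cube([72, 72, 660]);


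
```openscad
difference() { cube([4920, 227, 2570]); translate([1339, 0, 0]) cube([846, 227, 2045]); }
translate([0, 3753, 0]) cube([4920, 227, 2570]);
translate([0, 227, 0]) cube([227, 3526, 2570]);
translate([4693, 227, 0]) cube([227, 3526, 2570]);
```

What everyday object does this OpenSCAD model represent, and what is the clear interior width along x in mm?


A single room. The interior width is 4466 mm.

Four walls enclosing a rectangle with a door in the front wall — a room. Outside width 4920 minus two 227 mm walls gives 4466 mm.


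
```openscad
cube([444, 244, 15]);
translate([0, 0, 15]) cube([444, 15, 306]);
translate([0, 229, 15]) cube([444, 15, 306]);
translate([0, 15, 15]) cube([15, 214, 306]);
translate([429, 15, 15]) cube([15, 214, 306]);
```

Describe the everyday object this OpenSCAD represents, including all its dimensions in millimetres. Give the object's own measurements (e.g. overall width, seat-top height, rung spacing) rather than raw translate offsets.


An open-topped rectangular box: outside dimensions 444×244×321 mm, with a uniform wall and base thickness of 15 mm. The base is a full 444×244 slab on the floor; four walls sit on top of the base. The front and back walls (the −y and +y sides) span the full width; the two side walls fit between them.


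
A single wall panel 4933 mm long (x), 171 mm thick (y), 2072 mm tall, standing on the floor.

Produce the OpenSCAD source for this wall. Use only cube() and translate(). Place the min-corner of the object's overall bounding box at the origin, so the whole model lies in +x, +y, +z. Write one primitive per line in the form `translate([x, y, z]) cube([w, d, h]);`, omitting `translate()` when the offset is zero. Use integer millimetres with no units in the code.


cube([4933, 171, 2072]);
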